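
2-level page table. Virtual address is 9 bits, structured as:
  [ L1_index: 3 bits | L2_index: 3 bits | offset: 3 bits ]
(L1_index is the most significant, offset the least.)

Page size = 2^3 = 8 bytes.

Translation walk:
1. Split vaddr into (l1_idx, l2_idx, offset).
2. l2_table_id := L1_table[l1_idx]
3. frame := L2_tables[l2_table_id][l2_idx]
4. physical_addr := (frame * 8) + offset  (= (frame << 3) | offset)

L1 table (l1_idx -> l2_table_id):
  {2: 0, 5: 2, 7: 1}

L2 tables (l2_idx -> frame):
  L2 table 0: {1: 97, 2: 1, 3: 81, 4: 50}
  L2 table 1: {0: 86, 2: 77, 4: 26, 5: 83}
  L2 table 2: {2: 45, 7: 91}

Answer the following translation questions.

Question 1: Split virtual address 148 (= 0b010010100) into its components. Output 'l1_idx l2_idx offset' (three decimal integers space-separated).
Answer: 2 2 4

Derivation:
vaddr = 148 = 0b010010100
  top 3 bits -> l1_idx = 2
  next 3 bits -> l2_idx = 2
  bottom 3 bits -> offset = 4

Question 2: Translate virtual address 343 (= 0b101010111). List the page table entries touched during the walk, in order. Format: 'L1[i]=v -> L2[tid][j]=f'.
Answer: L1[5]=2 -> L2[2][2]=45

Derivation:
vaddr = 343 = 0b101010111
Split: l1_idx=5, l2_idx=2, offset=7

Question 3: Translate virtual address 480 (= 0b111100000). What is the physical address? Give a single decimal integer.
vaddr = 480 = 0b111100000
Split: l1_idx=7, l2_idx=4, offset=0
L1[7] = 1
L2[1][4] = 26
paddr = 26 * 8 + 0 = 208

Answer: 208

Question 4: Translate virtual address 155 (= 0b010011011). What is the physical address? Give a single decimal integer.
vaddr = 155 = 0b010011011
Split: l1_idx=2, l2_idx=3, offset=3
L1[2] = 0
L2[0][3] = 81
paddr = 81 * 8 + 3 = 651

Answer: 651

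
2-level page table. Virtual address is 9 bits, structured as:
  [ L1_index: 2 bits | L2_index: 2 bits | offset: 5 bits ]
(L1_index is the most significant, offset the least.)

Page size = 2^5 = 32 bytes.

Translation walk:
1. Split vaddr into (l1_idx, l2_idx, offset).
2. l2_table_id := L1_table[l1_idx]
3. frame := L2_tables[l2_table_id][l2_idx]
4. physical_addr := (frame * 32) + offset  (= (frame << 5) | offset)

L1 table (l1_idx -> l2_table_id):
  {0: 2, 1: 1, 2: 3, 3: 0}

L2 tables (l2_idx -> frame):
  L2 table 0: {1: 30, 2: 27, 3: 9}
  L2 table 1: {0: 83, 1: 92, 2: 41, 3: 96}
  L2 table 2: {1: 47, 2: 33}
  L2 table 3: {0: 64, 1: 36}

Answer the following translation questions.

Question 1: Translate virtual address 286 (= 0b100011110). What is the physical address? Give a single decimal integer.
Answer: 2078

Derivation:
vaddr = 286 = 0b100011110
Split: l1_idx=2, l2_idx=0, offset=30
L1[2] = 3
L2[3][0] = 64
paddr = 64 * 32 + 30 = 2078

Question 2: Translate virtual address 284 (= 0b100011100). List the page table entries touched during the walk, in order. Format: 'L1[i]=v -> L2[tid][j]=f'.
vaddr = 284 = 0b100011100
Split: l1_idx=2, l2_idx=0, offset=28

Answer: L1[2]=3 -> L2[3][0]=64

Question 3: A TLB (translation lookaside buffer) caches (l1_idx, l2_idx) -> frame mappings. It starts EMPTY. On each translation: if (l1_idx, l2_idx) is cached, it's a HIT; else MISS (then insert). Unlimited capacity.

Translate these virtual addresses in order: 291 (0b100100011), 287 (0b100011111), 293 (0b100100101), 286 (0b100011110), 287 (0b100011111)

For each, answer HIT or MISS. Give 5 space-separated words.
Answer: MISS MISS HIT HIT HIT

Derivation:
vaddr=291: (2,1) not in TLB -> MISS, insert
vaddr=287: (2,0) not in TLB -> MISS, insert
vaddr=293: (2,1) in TLB -> HIT
vaddr=286: (2,0) in TLB -> HIT
vaddr=287: (2,0) in TLB -> HIT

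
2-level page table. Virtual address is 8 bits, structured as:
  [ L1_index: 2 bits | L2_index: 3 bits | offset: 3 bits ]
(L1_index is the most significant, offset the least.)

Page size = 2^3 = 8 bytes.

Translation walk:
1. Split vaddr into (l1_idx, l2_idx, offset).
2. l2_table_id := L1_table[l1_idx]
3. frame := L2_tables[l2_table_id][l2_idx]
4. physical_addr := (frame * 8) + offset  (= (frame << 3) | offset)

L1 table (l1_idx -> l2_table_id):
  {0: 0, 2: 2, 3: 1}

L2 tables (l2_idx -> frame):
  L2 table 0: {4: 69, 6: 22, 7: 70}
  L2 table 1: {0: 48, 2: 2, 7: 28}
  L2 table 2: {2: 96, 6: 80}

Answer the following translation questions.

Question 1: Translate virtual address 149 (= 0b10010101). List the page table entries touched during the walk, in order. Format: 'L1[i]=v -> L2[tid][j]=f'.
vaddr = 149 = 0b10010101
Split: l1_idx=2, l2_idx=2, offset=5

Answer: L1[2]=2 -> L2[2][2]=96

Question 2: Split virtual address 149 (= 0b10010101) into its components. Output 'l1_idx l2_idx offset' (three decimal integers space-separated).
vaddr = 149 = 0b10010101
  top 2 bits -> l1_idx = 2
  next 3 bits -> l2_idx = 2
  bottom 3 bits -> offset = 5

Answer: 2 2 5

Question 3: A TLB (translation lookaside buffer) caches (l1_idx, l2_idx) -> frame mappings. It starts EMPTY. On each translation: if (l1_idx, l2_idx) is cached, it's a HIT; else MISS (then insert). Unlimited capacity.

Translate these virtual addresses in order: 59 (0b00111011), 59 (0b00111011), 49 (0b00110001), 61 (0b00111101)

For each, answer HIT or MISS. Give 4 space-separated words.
vaddr=59: (0,7) not in TLB -> MISS, insert
vaddr=59: (0,7) in TLB -> HIT
vaddr=49: (0,6) not in TLB -> MISS, insert
vaddr=61: (0,7) in TLB -> HIT

Answer: MISS HIT MISS HIT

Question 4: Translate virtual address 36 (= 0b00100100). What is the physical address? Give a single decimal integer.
vaddr = 36 = 0b00100100
Split: l1_idx=0, l2_idx=4, offset=4
L1[0] = 0
L2[0][4] = 69
paddr = 69 * 8 + 4 = 556

Answer: 556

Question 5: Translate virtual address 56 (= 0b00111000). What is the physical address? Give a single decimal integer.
vaddr = 56 = 0b00111000
Split: l1_idx=0, l2_idx=7, offset=0
L1[0] = 0
L2[0][7] = 70
paddr = 70 * 8 + 0 = 560

Answer: 560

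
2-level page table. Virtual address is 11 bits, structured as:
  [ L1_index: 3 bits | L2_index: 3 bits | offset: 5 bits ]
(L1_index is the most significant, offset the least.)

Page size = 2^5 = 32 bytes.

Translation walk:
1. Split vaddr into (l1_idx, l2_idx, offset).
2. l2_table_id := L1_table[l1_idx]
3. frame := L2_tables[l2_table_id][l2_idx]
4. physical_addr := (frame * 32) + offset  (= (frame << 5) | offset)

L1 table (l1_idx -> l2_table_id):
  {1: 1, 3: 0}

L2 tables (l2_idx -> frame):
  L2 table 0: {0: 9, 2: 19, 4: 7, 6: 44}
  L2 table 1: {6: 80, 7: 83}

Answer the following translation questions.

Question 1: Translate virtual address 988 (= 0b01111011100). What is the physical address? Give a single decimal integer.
vaddr = 988 = 0b01111011100
Split: l1_idx=3, l2_idx=6, offset=28
L1[3] = 0
L2[0][6] = 44
paddr = 44 * 32 + 28 = 1436

Answer: 1436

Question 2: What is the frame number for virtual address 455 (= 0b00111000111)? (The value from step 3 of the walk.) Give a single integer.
vaddr = 455: l1_idx=1, l2_idx=6
L1[1] = 1; L2[1][6] = 80

Answer: 80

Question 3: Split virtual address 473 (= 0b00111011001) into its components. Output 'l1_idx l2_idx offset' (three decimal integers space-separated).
vaddr = 473 = 0b00111011001
  top 3 bits -> l1_idx = 1
  next 3 bits -> l2_idx = 6
  bottom 5 bits -> offset = 25

Answer: 1 6 25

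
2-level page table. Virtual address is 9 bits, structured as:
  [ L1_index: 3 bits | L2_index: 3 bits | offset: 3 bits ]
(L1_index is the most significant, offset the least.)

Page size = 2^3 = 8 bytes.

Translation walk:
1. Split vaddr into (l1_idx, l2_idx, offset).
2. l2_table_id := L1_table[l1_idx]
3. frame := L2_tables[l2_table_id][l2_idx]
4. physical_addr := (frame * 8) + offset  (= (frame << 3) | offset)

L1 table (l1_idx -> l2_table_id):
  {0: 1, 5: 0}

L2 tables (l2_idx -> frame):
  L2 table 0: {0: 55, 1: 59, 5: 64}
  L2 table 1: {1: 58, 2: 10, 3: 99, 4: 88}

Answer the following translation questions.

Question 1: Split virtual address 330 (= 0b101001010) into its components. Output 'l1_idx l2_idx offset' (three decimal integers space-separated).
vaddr = 330 = 0b101001010
  top 3 bits -> l1_idx = 5
  next 3 bits -> l2_idx = 1
  bottom 3 bits -> offset = 2

Answer: 5 1 2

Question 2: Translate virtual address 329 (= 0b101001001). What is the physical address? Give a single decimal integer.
Answer: 473

Derivation:
vaddr = 329 = 0b101001001
Split: l1_idx=5, l2_idx=1, offset=1
L1[5] = 0
L2[0][1] = 59
paddr = 59 * 8 + 1 = 473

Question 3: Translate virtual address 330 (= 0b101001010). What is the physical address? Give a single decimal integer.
vaddr = 330 = 0b101001010
Split: l1_idx=5, l2_idx=1, offset=2
L1[5] = 0
L2[0][1] = 59
paddr = 59 * 8 + 2 = 474

Answer: 474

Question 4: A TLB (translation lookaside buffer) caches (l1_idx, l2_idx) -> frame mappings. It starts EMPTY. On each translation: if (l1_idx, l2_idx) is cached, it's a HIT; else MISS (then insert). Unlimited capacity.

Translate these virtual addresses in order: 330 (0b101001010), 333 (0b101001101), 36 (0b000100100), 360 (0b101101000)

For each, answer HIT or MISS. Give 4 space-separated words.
vaddr=330: (5,1) not in TLB -> MISS, insert
vaddr=333: (5,1) in TLB -> HIT
vaddr=36: (0,4) not in TLB -> MISS, insert
vaddr=360: (5,5) not in TLB -> MISS, insert

Answer: MISS HIT MISS MISS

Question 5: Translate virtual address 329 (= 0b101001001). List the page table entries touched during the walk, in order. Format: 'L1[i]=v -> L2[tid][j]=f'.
Answer: L1[5]=0 -> L2[0][1]=59

Derivation:
vaddr = 329 = 0b101001001
Split: l1_idx=5, l2_idx=1, offset=1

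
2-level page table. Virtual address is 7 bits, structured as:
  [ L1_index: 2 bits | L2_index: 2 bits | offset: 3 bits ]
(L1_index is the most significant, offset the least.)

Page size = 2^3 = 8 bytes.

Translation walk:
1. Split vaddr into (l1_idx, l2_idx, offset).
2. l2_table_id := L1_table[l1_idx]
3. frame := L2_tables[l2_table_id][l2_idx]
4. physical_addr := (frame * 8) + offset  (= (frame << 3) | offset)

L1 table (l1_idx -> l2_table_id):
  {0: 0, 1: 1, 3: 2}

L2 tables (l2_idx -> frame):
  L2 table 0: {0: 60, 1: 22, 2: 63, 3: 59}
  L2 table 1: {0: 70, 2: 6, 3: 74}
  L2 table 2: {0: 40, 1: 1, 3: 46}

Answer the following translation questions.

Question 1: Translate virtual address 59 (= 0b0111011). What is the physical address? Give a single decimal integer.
vaddr = 59 = 0b0111011
Split: l1_idx=1, l2_idx=3, offset=3
L1[1] = 1
L2[1][3] = 74
paddr = 74 * 8 + 3 = 595

Answer: 595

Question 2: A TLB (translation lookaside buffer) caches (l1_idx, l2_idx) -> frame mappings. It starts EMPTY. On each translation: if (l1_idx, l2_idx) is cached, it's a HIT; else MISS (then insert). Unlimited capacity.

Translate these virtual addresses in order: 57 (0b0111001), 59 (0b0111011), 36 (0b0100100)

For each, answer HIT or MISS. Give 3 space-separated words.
Answer: MISS HIT MISS

Derivation:
vaddr=57: (1,3) not in TLB -> MISS, insert
vaddr=59: (1,3) in TLB -> HIT
vaddr=36: (1,0) not in TLB -> MISS, insert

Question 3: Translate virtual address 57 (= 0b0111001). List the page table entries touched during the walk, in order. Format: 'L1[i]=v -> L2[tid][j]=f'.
Answer: L1[1]=1 -> L2[1][3]=74

Derivation:
vaddr = 57 = 0b0111001
Split: l1_idx=1, l2_idx=3, offset=1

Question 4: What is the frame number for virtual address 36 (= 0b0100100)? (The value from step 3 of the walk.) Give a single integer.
Answer: 70

Derivation:
vaddr = 36: l1_idx=1, l2_idx=0
L1[1] = 1; L2[1][0] = 70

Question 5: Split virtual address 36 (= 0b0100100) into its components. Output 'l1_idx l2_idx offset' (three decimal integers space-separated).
vaddr = 36 = 0b0100100
  top 2 bits -> l1_idx = 1
  next 2 bits -> l2_idx = 0
  bottom 3 bits -> offset = 4

Answer: 1 0 4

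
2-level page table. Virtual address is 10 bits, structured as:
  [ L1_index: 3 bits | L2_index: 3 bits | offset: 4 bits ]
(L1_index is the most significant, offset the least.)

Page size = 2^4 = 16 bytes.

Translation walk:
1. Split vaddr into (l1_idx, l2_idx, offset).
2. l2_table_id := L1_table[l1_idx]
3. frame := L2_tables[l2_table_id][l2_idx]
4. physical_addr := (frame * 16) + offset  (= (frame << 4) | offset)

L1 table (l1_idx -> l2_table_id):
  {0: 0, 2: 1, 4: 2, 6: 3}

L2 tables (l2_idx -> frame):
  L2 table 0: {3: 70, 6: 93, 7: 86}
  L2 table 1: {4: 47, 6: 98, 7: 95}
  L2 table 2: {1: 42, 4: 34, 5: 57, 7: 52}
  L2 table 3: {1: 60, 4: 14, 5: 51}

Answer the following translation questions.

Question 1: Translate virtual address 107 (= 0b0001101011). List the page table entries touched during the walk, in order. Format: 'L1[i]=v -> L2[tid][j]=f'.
vaddr = 107 = 0b0001101011
Split: l1_idx=0, l2_idx=6, offset=11

Answer: L1[0]=0 -> L2[0][6]=93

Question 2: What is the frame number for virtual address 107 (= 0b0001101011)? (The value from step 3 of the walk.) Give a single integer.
Answer: 93

Derivation:
vaddr = 107: l1_idx=0, l2_idx=6
L1[0] = 0; L2[0][6] = 93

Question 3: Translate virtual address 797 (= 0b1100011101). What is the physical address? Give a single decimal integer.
vaddr = 797 = 0b1100011101
Split: l1_idx=6, l2_idx=1, offset=13
L1[6] = 3
L2[3][1] = 60
paddr = 60 * 16 + 13 = 973

Answer: 973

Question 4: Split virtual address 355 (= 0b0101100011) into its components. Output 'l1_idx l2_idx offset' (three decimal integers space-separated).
vaddr = 355 = 0b0101100011
  top 3 bits -> l1_idx = 2
  next 3 bits -> l2_idx = 6
  bottom 4 bits -> offset = 3

Answer: 2 6 3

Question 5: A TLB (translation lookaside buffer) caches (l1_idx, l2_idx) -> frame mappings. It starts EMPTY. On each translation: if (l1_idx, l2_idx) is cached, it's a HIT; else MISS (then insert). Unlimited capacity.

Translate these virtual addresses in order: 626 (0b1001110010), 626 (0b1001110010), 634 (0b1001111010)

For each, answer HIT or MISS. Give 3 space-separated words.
vaddr=626: (4,7) not in TLB -> MISS, insert
vaddr=626: (4,7) in TLB -> HIT
vaddr=634: (4,7) in TLB -> HIT

Answer: MISS HIT HIT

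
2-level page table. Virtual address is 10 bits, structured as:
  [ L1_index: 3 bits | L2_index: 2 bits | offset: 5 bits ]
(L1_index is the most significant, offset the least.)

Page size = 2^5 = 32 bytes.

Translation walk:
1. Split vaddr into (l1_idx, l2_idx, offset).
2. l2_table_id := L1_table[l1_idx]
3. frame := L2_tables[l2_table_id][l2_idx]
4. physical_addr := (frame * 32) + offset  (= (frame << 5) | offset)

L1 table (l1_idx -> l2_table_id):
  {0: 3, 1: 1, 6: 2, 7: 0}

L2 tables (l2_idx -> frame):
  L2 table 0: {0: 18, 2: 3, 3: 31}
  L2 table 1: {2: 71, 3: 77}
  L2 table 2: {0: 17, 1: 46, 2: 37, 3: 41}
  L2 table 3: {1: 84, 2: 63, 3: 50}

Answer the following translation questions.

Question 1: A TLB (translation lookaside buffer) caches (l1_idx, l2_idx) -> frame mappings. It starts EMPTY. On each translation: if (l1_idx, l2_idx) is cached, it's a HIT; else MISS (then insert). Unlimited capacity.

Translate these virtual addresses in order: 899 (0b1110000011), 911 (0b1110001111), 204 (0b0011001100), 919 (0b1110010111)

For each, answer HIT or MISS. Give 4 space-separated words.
Answer: MISS HIT MISS HIT

Derivation:
vaddr=899: (7,0) not in TLB -> MISS, insert
vaddr=911: (7,0) in TLB -> HIT
vaddr=204: (1,2) not in TLB -> MISS, insert
vaddr=919: (7,0) in TLB -> HIT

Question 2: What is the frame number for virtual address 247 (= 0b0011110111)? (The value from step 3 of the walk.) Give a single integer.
Answer: 77

Derivation:
vaddr = 247: l1_idx=1, l2_idx=3
L1[1] = 1; L2[1][3] = 77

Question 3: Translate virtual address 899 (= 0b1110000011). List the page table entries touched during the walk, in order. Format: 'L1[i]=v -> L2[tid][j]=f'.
Answer: L1[7]=0 -> L2[0][0]=18

Derivation:
vaddr = 899 = 0b1110000011
Split: l1_idx=7, l2_idx=0, offset=3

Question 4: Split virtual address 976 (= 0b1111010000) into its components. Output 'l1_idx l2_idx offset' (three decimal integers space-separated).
Answer: 7 2 16

Derivation:
vaddr = 976 = 0b1111010000
  top 3 bits -> l1_idx = 7
  next 2 bits -> l2_idx = 2
  bottom 5 bits -> offset = 16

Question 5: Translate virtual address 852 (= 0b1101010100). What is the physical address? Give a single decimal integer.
Answer: 1204

Derivation:
vaddr = 852 = 0b1101010100
Split: l1_idx=6, l2_idx=2, offset=20
L1[6] = 2
L2[2][2] = 37
paddr = 37 * 32 + 20 = 1204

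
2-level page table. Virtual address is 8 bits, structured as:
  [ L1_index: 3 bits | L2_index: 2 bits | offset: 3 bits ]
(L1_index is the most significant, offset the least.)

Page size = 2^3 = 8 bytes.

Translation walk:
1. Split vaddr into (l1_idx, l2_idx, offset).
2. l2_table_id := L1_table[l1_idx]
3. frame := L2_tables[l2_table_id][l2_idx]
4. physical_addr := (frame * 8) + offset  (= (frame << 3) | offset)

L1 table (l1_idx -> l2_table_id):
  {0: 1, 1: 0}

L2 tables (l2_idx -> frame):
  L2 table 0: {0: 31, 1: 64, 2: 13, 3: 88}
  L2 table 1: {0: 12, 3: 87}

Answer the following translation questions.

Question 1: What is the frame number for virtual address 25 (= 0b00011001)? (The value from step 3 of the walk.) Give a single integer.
vaddr = 25: l1_idx=0, l2_idx=3
L1[0] = 1; L2[1][3] = 87

Answer: 87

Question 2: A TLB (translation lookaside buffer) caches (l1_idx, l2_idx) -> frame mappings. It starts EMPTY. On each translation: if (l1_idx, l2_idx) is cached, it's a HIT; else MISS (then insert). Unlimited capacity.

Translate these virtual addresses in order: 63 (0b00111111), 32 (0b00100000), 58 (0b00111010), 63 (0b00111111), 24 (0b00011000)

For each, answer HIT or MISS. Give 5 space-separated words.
vaddr=63: (1,3) not in TLB -> MISS, insert
vaddr=32: (1,0) not in TLB -> MISS, insert
vaddr=58: (1,3) in TLB -> HIT
vaddr=63: (1,3) in TLB -> HIT
vaddr=24: (0,3) not in TLB -> MISS, insert

Answer: MISS MISS HIT HIT MISS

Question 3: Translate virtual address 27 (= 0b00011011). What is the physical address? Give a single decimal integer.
vaddr = 27 = 0b00011011
Split: l1_idx=0, l2_idx=3, offset=3
L1[0] = 1
L2[1][3] = 87
paddr = 87 * 8 + 3 = 699

Answer: 699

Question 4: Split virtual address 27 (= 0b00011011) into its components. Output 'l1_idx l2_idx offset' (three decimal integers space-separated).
vaddr = 27 = 0b00011011
  top 3 bits -> l1_idx = 0
  next 2 bits -> l2_idx = 3
  bottom 3 bits -> offset = 3

Answer: 0 3 3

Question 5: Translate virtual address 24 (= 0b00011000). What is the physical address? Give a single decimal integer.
vaddr = 24 = 0b00011000
Split: l1_idx=0, l2_idx=3, offset=0
L1[0] = 1
L2[1][3] = 87
paddr = 87 * 8 + 0 = 696

Answer: 696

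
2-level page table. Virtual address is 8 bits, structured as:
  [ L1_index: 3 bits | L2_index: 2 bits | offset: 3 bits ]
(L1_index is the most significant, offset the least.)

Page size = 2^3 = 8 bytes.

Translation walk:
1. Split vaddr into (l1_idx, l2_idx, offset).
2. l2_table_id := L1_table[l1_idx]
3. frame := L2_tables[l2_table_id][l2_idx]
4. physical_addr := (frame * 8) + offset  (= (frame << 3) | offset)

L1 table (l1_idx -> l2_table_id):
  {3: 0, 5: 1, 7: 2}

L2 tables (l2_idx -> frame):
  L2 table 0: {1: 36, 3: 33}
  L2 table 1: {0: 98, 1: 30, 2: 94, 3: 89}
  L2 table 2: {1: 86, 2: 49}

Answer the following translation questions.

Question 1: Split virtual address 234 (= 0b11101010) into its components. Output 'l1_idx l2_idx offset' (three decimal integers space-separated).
vaddr = 234 = 0b11101010
  top 3 bits -> l1_idx = 7
  next 2 bits -> l2_idx = 1
  bottom 3 bits -> offset = 2

Answer: 7 1 2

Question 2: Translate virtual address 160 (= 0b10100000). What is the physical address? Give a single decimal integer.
Answer: 784

Derivation:
vaddr = 160 = 0b10100000
Split: l1_idx=5, l2_idx=0, offset=0
L1[5] = 1
L2[1][0] = 98
paddr = 98 * 8 + 0 = 784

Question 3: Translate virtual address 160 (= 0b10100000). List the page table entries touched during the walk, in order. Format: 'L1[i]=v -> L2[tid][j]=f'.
Answer: L1[5]=1 -> L2[1][0]=98

Derivation:
vaddr = 160 = 0b10100000
Split: l1_idx=5, l2_idx=0, offset=0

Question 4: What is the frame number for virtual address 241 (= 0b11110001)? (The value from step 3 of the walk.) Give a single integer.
Answer: 49

Derivation:
vaddr = 241: l1_idx=7, l2_idx=2
L1[7] = 2; L2[2][2] = 49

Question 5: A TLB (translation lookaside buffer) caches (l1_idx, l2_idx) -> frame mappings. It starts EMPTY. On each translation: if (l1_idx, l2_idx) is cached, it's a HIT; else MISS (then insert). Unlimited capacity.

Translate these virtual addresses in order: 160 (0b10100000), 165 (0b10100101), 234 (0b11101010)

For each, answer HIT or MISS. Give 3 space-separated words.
vaddr=160: (5,0) not in TLB -> MISS, insert
vaddr=165: (5,0) in TLB -> HIT
vaddr=234: (7,1) not in TLB -> MISS, insert

Answer: MISS HIT MISS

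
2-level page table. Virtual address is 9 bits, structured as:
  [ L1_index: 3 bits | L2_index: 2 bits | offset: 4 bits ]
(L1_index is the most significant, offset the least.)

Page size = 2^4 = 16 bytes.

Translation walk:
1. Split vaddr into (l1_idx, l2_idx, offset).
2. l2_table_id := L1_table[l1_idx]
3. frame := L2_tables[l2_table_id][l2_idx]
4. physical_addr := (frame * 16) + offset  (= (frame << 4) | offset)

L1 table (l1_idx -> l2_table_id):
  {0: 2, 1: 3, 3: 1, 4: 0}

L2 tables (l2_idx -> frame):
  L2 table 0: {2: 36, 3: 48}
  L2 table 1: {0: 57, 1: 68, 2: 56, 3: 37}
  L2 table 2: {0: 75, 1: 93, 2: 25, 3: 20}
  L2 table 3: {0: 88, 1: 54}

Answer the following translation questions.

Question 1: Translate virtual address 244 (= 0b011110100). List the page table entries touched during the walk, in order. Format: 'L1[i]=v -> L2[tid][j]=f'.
Answer: L1[3]=1 -> L2[1][3]=37

Derivation:
vaddr = 244 = 0b011110100
Split: l1_idx=3, l2_idx=3, offset=4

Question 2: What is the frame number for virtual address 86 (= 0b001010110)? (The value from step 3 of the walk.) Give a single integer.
Answer: 54

Derivation:
vaddr = 86: l1_idx=1, l2_idx=1
L1[1] = 3; L2[3][1] = 54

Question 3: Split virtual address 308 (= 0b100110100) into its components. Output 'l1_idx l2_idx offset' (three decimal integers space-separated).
Answer: 4 3 4

Derivation:
vaddr = 308 = 0b100110100
  top 3 bits -> l1_idx = 4
  next 2 bits -> l2_idx = 3
  bottom 4 bits -> offset = 4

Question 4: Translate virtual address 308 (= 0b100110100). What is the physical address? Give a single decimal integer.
Answer: 772

Derivation:
vaddr = 308 = 0b100110100
Split: l1_idx=4, l2_idx=3, offset=4
L1[4] = 0
L2[0][3] = 48
paddr = 48 * 16 + 4 = 772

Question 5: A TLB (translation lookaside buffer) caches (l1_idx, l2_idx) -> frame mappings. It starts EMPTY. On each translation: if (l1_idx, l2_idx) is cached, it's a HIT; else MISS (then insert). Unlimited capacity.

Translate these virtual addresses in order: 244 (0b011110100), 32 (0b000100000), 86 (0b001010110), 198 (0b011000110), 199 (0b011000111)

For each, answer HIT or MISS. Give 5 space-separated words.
Answer: MISS MISS MISS MISS HIT

Derivation:
vaddr=244: (3,3) not in TLB -> MISS, insert
vaddr=32: (0,2) not in TLB -> MISS, insert
vaddr=86: (1,1) not in TLB -> MISS, insert
vaddr=198: (3,0) not in TLB -> MISS, insert
vaddr=199: (3,0) in TLB -> HIT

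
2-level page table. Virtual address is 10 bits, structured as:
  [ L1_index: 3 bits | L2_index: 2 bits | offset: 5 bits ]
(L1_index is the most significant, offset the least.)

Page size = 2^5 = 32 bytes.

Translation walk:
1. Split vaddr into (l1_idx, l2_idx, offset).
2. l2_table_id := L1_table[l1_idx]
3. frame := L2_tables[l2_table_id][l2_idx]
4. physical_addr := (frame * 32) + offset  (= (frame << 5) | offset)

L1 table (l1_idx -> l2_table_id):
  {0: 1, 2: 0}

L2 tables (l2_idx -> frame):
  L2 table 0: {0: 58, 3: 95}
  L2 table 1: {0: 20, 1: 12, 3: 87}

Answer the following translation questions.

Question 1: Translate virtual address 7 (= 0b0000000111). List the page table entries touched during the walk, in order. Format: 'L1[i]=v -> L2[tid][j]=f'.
Answer: L1[0]=1 -> L2[1][0]=20

Derivation:
vaddr = 7 = 0b0000000111
Split: l1_idx=0, l2_idx=0, offset=7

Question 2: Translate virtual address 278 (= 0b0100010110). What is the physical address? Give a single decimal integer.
vaddr = 278 = 0b0100010110
Split: l1_idx=2, l2_idx=0, offset=22
L1[2] = 0
L2[0][0] = 58
paddr = 58 * 32 + 22 = 1878

Answer: 1878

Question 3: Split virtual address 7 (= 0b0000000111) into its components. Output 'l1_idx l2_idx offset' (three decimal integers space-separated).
vaddr = 7 = 0b0000000111
  top 3 bits -> l1_idx = 0
  next 2 bits -> l2_idx = 0
  bottom 5 bits -> offset = 7

Answer: 0 0 7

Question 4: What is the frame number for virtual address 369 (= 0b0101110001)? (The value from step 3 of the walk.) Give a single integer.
Answer: 95

Derivation:
vaddr = 369: l1_idx=2, l2_idx=3
L1[2] = 0; L2[0][3] = 95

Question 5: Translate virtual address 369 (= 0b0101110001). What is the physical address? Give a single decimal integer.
Answer: 3057

Derivation:
vaddr = 369 = 0b0101110001
Split: l1_idx=2, l2_idx=3, offset=17
L1[2] = 0
L2[0][3] = 95
paddr = 95 * 32 + 17 = 3057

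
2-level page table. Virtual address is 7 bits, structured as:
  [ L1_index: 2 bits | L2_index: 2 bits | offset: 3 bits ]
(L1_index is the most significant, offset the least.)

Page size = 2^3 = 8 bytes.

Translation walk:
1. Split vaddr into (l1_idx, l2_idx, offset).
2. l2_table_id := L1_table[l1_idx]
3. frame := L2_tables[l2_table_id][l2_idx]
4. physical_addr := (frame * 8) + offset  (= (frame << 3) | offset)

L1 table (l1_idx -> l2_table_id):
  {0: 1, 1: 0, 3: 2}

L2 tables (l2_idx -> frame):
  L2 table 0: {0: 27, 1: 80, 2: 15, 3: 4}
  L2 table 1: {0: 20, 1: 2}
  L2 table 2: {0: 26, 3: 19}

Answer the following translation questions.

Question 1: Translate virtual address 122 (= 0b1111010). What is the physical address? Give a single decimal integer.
vaddr = 122 = 0b1111010
Split: l1_idx=3, l2_idx=3, offset=2
L1[3] = 2
L2[2][3] = 19
paddr = 19 * 8 + 2 = 154

Answer: 154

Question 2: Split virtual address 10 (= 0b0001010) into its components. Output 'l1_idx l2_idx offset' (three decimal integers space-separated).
vaddr = 10 = 0b0001010
  top 2 bits -> l1_idx = 0
  next 2 bits -> l2_idx = 1
  bottom 3 bits -> offset = 2

Answer: 0 1 2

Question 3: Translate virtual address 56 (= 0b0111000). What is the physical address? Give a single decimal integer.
vaddr = 56 = 0b0111000
Split: l1_idx=1, l2_idx=3, offset=0
L1[1] = 0
L2[0][3] = 4
paddr = 4 * 8 + 0 = 32

Answer: 32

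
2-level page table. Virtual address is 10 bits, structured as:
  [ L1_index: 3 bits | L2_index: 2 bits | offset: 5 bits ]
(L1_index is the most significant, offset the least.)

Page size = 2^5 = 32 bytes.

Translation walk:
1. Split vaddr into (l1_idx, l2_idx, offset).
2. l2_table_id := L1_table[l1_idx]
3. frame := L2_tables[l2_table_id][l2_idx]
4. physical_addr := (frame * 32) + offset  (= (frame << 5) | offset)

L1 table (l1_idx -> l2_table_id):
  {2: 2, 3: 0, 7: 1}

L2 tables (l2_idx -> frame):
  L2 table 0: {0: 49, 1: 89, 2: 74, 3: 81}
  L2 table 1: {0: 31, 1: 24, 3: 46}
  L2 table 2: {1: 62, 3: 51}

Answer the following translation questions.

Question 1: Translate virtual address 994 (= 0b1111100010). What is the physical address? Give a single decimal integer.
vaddr = 994 = 0b1111100010
Split: l1_idx=7, l2_idx=3, offset=2
L1[7] = 1
L2[1][3] = 46
paddr = 46 * 32 + 2 = 1474

Answer: 1474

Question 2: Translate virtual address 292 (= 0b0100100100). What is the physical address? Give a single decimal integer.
vaddr = 292 = 0b0100100100
Split: l1_idx=2, l2_idx=1, offset=4
L1[2] = 2
L2[2][1] = 62
paddr = 62 * 32 + 4 = 1988

Answer: 1988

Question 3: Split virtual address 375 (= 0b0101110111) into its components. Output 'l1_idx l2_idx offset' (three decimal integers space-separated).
vaddr = 375 = 0b0101110111
  top 3 bits -> l1_idx = 2
  next 2 bits -> l2_idx = 3
  bottom 5 bits -> offset = 23

Answer: 2 3 23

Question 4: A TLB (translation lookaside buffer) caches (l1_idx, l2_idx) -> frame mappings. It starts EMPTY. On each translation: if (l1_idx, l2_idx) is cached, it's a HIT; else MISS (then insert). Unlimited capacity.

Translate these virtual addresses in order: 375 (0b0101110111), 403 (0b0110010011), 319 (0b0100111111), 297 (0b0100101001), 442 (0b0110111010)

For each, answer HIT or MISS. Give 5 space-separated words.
vaddr=375: (2,3) not in TLB -> MISS, insert
vaddr=403: (3,0) not in TLB -> MISS, insert
vaddr=319: (2,1) not in TLB -> MISS, insert
vaddr=297: (2,1) in TLB -> HIT
vaddr=442: (3,1) not in TLB -> MISS, insert

Answer: MISS MISS MISS HIT MISS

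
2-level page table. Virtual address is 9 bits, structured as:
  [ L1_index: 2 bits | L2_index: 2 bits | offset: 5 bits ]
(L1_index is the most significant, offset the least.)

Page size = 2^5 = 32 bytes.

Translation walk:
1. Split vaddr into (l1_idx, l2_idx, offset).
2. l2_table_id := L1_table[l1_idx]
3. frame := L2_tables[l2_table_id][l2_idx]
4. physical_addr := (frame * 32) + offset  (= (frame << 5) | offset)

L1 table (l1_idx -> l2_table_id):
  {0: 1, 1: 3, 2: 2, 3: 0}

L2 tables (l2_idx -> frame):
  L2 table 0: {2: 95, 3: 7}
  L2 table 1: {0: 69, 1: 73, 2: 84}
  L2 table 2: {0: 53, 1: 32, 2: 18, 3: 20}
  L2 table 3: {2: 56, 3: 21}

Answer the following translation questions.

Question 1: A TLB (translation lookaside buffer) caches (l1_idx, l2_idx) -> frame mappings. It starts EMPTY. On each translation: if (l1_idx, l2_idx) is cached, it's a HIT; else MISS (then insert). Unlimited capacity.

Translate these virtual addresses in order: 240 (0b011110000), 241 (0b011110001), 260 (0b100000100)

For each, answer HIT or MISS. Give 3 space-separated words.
vaddr=240: (1,3) not in TLB -> MISS, insert
vaddr=241: (1,3) in TLB -> HIT
vaddr=260: (2,0) not in TLB -> MISS, insert

Answer: MISS HIT MISS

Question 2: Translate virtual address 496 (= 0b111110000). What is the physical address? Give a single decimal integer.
vaddr = 496 = 0b111110000
Split: l1_idx=3, l2_idx=3, offset=16
L1[3] = 0
L2[0][3] = 7
paddr = 7 * 32 + 16 = 240

Answer: 240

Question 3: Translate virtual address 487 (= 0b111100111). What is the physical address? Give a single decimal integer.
Answer: 231

Derivation:
vaddr = 487 = 0b111100111
Split: l1_idx=3, l2_idx=3, offset=7
L1[3] = 0
L2[0][3] = 7
paddr = 7 * 32 + 7 = 231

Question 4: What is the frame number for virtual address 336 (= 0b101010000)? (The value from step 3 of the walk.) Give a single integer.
Answer: 18

Derivation:
vaddr = 336: l1_idx=2, l2_idx=2
L1[2] = 2; L2[2][2] = 18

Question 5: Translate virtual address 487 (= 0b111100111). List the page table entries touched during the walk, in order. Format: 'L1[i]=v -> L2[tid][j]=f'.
Answer: L1[3]=0 -> L2[0][3]=7

Derivation:
vaddr = 487 = 0b111100111
Split: l1_idx=3, l2_idx=3, offset=7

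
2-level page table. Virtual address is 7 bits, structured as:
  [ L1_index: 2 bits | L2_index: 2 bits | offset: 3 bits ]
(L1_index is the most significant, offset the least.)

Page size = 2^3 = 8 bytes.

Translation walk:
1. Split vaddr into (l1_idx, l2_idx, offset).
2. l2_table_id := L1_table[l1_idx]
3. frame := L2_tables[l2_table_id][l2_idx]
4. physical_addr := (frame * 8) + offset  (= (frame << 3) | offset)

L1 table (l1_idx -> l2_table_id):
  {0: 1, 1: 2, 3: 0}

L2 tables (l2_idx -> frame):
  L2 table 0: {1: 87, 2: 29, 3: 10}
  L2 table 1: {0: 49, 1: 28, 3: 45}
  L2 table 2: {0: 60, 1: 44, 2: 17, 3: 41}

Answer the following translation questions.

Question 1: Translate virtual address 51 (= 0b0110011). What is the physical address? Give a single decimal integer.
vaddr = 51 = 0b0110011
Split: l1_idx=1, l2_idx=2, offset=3
L1[1] = 2
L2[2][2] = 17
paddr = 17 * 8 + 3 = 139

Answer: 139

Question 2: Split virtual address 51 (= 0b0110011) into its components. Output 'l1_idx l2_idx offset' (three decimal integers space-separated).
vaddr = 51 = 0b0110011
  top 2 bits -> l1_idx = 1
  next 2 bits -> l2_idx = 2
  bottom 3 bits -> offset = 3

Answer: 1 2 3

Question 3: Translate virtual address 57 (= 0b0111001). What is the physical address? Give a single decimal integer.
Answer: 329

Derivation:
vaddr = 57 = 0b0111001
Split: l1_idx=1, l2_idx=3, offset=1
L1[1] = 2
L2[2][3] = 41
paddr = 41 * 8 + 1 = 329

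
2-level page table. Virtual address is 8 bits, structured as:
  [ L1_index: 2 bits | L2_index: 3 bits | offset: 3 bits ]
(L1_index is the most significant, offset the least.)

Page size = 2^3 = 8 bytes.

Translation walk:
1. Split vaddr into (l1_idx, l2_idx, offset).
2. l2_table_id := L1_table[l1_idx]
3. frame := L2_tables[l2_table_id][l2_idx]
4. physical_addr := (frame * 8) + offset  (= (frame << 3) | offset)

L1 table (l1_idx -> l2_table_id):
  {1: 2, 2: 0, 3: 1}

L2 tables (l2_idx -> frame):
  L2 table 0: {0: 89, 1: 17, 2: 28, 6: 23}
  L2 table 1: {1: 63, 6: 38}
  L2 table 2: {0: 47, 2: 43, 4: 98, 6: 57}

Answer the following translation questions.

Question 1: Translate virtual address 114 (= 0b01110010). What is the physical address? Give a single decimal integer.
vaddr = 114 = 0b01110010
Split: l1_idx=1, l2_idx=6, offset=2
L1[1] = 2
L2[2][6] = 57
paddr = 57 * 8 + 2 = 458

Answer: 458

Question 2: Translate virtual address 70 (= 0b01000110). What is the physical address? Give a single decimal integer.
Answer: 382

Derivation:
vaddr = 70 = 0b01000110
Split: l1_idx=1, l2_idx=0, offset=6
L1[1] = 2
L2[2][0] = 47
paddr = 47 * 8 + 6 = 382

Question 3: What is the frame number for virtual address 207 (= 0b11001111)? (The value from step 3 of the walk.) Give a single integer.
Answer: 63

Derivation:
vaddr = 207: l1_idx=3, l2_idx=1
L1[3] = 1; L2[1][1] = 63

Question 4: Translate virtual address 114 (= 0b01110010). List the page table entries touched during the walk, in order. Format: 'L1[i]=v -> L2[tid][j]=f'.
Answer: L1[1]=2 -> L2[2][6]=57

Derivation:
vaddr = 114 = 0b01110010
Split: l1_idx=1, l2_idx=6, offset=2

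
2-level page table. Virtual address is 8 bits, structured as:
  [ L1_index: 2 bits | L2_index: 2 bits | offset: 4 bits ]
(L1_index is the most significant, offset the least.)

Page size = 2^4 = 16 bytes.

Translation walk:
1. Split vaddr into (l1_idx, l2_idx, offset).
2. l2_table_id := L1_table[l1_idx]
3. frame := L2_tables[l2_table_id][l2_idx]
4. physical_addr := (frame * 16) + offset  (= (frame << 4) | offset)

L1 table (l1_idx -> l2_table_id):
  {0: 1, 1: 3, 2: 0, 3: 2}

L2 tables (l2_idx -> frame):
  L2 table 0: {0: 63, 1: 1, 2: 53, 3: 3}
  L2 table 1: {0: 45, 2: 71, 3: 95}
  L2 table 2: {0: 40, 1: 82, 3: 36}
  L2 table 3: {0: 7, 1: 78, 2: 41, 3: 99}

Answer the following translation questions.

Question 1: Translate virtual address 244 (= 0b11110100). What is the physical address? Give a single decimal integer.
Answer: 580

Derivation:
vaddr = 244 = 0b11110100
Split: l1_idx=3, l2_idx=3, offset=4
L1[3] = 2
L2[2][3] = 36
paddr = 36 * 16 + 4 = 580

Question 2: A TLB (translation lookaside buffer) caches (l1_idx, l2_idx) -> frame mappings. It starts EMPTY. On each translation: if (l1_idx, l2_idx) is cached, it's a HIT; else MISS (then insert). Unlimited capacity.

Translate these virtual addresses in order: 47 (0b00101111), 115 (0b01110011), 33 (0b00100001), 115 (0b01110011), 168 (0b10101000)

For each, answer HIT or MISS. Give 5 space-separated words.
Answer: MISS MISS HIT HIT MISS

Derivation:
vaddr=47: (0,2) not in TLB -> MISS, insert
vaddr=115: (1,3) not in TLB -> MISS, insert
vaddr=33: (0,2) in TLB -> HIT
vaddr=115: (1,3) in TLB -> HIT
vaddr=168: (2,2) not in TLB -> MISS, insert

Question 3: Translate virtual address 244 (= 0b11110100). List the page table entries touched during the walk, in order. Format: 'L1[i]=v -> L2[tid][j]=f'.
vaddr = 244 = 0b11110100
Split: l1_idx=3, l2_idx=3, offset=4

Answer: L1[3]=2 -> L2[2][3]=36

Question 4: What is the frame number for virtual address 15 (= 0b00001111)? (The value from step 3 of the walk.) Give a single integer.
Answer: 45

Derivation:
vaddr = 15: l1_idx=0, l2_idx=0
L1[0] = 1; L2[1][0] = 45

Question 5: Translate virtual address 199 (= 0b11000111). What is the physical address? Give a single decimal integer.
vaddr = 199 = 0b11000111
Split: l1_idx=3, l2_idx=0, offset=7
L1[3] = 2
L2[2][0] = 40
paddr = 40 * 16 + 7 = 647

Answer: 647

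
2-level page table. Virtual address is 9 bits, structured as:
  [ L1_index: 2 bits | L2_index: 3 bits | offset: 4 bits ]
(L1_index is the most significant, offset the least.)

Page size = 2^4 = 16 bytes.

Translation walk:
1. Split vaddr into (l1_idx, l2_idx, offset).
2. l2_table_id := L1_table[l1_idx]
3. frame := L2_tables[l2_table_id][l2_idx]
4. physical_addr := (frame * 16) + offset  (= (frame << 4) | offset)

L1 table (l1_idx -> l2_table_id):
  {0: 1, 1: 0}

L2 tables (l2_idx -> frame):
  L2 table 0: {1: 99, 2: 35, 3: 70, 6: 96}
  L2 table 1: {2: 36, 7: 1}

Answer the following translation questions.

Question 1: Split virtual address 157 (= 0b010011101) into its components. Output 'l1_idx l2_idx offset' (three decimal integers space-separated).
vaddr = 157 = 0b010011101
  top 2 bits -> l1_idx = 1
  next 3 bits -> l2_idx = 1
  bottom 4 bits -> offset = 13

Answer: 1 1 13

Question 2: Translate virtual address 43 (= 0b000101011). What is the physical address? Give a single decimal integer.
Answer: 587

Derivation:
vaddr = 43 = 0b000101011
Split: l1_idx=0, l2_idx=2, offset=11
L1[0] = 1
L2[1][2] = 36
paddr = 36 * 16 + 11 = 587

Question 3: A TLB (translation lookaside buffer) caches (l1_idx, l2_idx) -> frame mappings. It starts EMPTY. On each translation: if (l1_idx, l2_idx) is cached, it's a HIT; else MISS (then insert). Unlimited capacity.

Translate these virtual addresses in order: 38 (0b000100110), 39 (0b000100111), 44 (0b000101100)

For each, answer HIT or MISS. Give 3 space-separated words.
Answer: MISS HIT HIT

Derivation:
vaddr=38: (0,2) not in TLB -> MISS, insert
vaddr=39: (0,2) in TLB -> HIT
vaddr=44: (0,2) in TLB -> HIT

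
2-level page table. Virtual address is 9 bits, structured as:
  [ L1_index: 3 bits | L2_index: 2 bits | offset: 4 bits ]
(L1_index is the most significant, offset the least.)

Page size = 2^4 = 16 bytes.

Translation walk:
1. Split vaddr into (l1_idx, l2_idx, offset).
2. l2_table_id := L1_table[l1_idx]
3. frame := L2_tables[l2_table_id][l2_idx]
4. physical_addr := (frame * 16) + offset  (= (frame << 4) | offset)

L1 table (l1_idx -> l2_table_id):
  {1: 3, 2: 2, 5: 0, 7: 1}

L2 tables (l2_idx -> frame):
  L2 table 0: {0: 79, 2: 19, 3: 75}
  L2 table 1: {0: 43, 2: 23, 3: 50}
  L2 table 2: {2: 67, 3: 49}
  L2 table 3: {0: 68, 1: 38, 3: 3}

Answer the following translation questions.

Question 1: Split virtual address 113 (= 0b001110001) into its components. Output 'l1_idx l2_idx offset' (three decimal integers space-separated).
vaddr = 113 = 0b001110001
  top 3 bits -> l1_idx = 1
  next 2 bits -> l2_idx = 3
  bottom 4 bits -> offset = 1

Answer: 1 3 1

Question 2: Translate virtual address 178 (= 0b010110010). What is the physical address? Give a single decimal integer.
vaddr = 178 = 0b010110010
Split: l1_idx=2, l2_idx=3, offset=2
L1[2] = 2
L2[2][3] = 49
paddr = 49 * 16 + 2 = 786

Answer: 786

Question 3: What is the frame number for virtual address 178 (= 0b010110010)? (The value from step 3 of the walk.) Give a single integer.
Answer: 49

Derivation:
vaddr = 178: l1_idx=2, l2_idx=3
L1[2] = 2; L2[2][3] = 49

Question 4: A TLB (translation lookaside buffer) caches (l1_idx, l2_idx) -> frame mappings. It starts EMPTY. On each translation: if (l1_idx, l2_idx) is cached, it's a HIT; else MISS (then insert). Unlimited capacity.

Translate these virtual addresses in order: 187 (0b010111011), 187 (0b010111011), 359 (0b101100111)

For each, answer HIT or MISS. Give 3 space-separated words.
Answer: MISS HIT MISS

Derivation:
vaddr=187: (2,3) not in TLB -> MISS, insert
vaddr=187: (2,3) in TLB -> HIT
vaddr=359: (5,2) not in TLB -> MISS, insert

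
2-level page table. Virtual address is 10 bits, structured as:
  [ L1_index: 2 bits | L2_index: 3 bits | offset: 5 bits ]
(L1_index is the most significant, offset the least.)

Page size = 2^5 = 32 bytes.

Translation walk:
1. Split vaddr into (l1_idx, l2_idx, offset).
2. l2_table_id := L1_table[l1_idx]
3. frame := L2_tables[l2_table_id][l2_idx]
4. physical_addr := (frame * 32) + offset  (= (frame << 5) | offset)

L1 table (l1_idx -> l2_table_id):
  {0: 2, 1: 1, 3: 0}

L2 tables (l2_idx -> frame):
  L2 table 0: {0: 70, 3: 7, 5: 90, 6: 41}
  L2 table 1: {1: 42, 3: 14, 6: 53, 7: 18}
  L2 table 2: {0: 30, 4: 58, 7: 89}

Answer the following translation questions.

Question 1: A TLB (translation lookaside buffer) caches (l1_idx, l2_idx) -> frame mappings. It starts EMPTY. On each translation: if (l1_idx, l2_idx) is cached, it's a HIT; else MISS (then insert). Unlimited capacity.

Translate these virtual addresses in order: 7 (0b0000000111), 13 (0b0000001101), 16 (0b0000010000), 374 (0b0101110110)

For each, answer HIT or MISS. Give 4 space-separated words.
vaddr=7: (0,0) not in TLB -> MISS, insert
vaddr=13: (0,0) in TLB -> HIT
vaddr=16: (0,0) in TLB -> HIT
vaddr=374: (1,3) not in TLB -> MISS, insert

Answer: MISS HIT HIT MISS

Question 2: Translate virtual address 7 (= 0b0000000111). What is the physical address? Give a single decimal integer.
Answer: 967

Derivation:
vaddr = 7 = 0b0000000111
Split: l1_idx=0, l2_idx=0, offset=7
L1[0] = 2
L2[2][0] = 30
paddr = 30 * 32 + 7 = 967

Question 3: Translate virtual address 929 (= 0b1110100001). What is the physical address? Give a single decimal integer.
vaddr = 929 = 0b1110100001
Split: l1_idx=3, l2_idx=5, offset=1
L1[3] = 0
L2[0][5] = 90
paddr = 90 * 32 + 1 = 2881

Answer: 2881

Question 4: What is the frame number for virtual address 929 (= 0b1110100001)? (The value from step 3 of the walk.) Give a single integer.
Answer: 90

Derivation:
vaddr = 929: l1_idx=3, l2_idx=5
L1[3] = 0; L2[0][5] = 90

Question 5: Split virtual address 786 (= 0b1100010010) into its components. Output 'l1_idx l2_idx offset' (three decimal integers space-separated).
vaddr = 786 = 0b1100010010
  top 2 bits -> l1_idx = 3
  next 3 bits -> l2_idx = 0
  bottom 5 bits -> offset = 18

Answer: 3 0 18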